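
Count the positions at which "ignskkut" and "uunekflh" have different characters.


String 1: 'ignskkut'
String 2: 'uunekflh'
Compare each position: pos 0: 'i'!='u', pos 1: 'g'!='u', pos 2: 'n'=='n', pos 3: 's'!='e', pos 4: 'k'=='k', pos 5: 'k'!='f', pos 6: 'u'!='l', pos 7: 't'!='h'
Differing positions: 6
Hamming distance: 6


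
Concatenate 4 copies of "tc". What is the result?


Input string: 'tc'
Operation: repeat 4 times
Concatenation: 'tc' + 'tc' + 'tc' + 'tc'
Result: tctctctc


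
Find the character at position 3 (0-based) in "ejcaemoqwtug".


Input string: 'ejcaemoqwtug'
Operation: get character at index 3
Index mapping: s[0]='e', s[1]='j', s[2]='c', s[3]='a'
Result: 'a'


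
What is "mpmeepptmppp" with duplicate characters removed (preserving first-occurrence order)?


Input: 'mpmeepptmppp'
Operation: keep first occurrence of each character
Scan: s[0]='m' new -> keep; s[1]='p' new -> keep; s[2]='m' seen -> skip; s[3]='e' new -> keep; s[4]='e' seen -> skip; s[5]='p' seen -> skip; s[6]='p' seen -> skip; s[7]='t' new -> keep; s[8]='m' seen -> skip; s[9]='p' seen -> skip; s[10]='p' seen -> skip; s[11]='p' seen -> skip
Result: mpet


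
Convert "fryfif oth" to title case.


Input string: 'fryfif oth'
Operation: capitalize first letter of each word
Word transformations: 'fryfif'->'Fryfif', 'oth'->'Oth'
Result: Fryfif Oth


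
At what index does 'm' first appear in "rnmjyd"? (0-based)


Input string: 'rnmjyd'
Target: 'm'
Scanning left to right: s[0]='r', s[1]='n', s[2]='m'
First match at index: 2


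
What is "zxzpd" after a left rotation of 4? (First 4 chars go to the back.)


Input: 'zxzpd', shift = 4
Operation: split at index 4 and swap parts
Front part s[0:4] = 'zxzp'
Back part s[4:] = 'd'
Rotated = back + front = 'd' + 'zxzp'
Result: dzxzp


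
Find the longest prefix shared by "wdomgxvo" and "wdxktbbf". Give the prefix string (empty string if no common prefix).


String 1: 'wdomgxvo'
String 2: 'wdxktbbf'
Compare position by position:
pos 0: 'w' vs 'w' match
pos 1: 'd' vs 'd' match
pos 2: 'o' vs 'x' differ -> stop
Longest common prefix: "wd" (length 2)


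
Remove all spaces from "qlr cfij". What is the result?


Input string: 'qlr cfij'
Operation: remove all spaces
Words: 'qlr', 'cfij'
Join without spaces: qlrcfij


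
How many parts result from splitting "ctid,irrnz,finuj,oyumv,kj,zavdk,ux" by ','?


Input string: 'ctid,irrnz,finuj,oyumv,kj,zavdk,ux'
Delimiter: ','
Split result: 'ctid', 'irrnz', 'finuj', 'oyumv', 'kj', 'zavdk', 'ux'
Number of parts: 7


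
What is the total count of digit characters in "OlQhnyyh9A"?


Input string: 'OlQhnyyh9A'
Operation: count digit characters (0-9)
Scan: 'O', 'l', 'Q', 'h', 'n', 'y', 'y', 'h', '9'(digit), 'A'
Digits found: 1
Result: 1


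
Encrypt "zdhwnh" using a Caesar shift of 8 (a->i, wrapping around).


Input: 'zdhwnh', shift = 8
Operation: for each letter, (position + 8) mod 26
Mapping: 'z'(25+8=33, 33 mod 26=7)->'h', 'd'(3+8=11)->'l', 'h'(7+8=15)->'p', 'w'(22+8=30, 30 mod 26=4)->'e', 'n'(13+8=21)->'v', 'h'(7+8=15)->'p'
Result: hlpevp


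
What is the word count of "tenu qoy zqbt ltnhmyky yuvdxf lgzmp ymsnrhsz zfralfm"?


Input string: 'tenu qoy zqbt ltnhmyky yuvdxf lgzmp ymsnrhsz zfralfm'
Operation: split by spaces
Words found: 'tenu', 'qoy', 'zqbt', 'ltnhmyky', 'yuvdxf', 'lgzmp', 'ymsnrhsz', 'zfralfm'
Word count: 8


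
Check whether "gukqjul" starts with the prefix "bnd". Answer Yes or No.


Input string: 'gukqjul'
Prefix to check: 'bnd'
First 3 characters of input: 'guk'
Match: False
Result: No


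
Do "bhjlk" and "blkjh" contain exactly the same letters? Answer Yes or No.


String 1: 'bhjlk' -> sorted: 'bhjkl'
String 2: 'blkjh' -> sorted: 'bhjkl'
Compare sorted forms: 'bhjkl' == 'bhjkl'
Anagram: Yes


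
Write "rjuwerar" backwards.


Input string: 'rjuwerar'
Operation: reverse character order
Original order: 'r' -> 'j' -> 'u' -> 'w' -> 'e' -> 'r' -> 'a' -> 'r'
Reversed order: 'r' -> 'a' -> 'r' -> 'e' -> 'w' -> 'u' -> 'j' -> 'r'
Result: rarewujr


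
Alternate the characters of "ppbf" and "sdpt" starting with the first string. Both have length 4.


String 1: 'ppbf'
String 2: 'sdpt'
Operation: alternate characters
Pairs: 'p'+'s', 'p'+'d', 'b'+'p', 'f'+'t'
Result: pspdbpft


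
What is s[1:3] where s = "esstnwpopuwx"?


Input string: 'esstnwpopuwx'
Operation: slice [1:3]
Extract characters: s[1]='s', s[2]='s'
Result: ss


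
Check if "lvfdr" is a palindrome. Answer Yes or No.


Input string: 'lvfdr'
Reversed: 'rdfvl'
Compare pairs: s[0]='l' vs s[4]='r' (mismatch), s[1]='v' vs s[3]='d' (mismatch)
Palindrome: No


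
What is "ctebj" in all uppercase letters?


Input string: 'ctebj'
Operation: convert each letter to uppercase
Mapping: 'c'->'C', 't'->'T', 'e'->'E', 'b'->'B', 'j'->'J'
Result: CTEBJ


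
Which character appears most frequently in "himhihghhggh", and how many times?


Input: 'himhihghhggh'
Operation: tally each character
Counts: 'g':3, 'h':6, 'i':2, 'm':1
Maximum: 'h' appears 6 times


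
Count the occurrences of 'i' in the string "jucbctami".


Input string: 'jucbctami'
Target character: 'i'
Scan each position: s[8]='i'
Matches found at indices: 8
Total: 1


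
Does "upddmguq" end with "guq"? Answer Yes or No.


Input string: 'upddmguq'
Suffix to check: 'guq'
Last 3 characters of input: 'guq'
Match: True
Result: Yes


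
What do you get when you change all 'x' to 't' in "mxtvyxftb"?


Input string: 'mxtvyxftb'
Operation: replace 'x' with 't'
Positions of 'x': 1, 5
After replacement: mttvytftb


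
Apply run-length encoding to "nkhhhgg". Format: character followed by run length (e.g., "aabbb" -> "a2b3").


Input: 'nkhhhgg'
Operation: identify consecutive runs
Runs: 'n' -> n1, 'k' -> k1, 'hhh' -> h3, 'gg' -> g2
Encoded: n1k1h3g2


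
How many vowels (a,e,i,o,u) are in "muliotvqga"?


Input string: 'muliotvqga'
Operation: count vowels (a, e, i, o, u)
Scan: s[0]='m', s[1]='u' (vowel), s[2]='l', s[3]='i' (vowel), s[4]='o' (vowel), s[5]='t', s[6]='v', s[7]='q', s[8]='g', s[9]='a' (vowel)
Vowels found: 4
Result: 4


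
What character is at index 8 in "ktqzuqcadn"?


Input string: 'ktqzuqcadn'
Operation: get character at index 8
Index mapping: s[0]='k', s[1]='t', s[2]='q', s[3]='z', s[4]='u', s[5]='q', s[6]='c', s[7]='a', s[8]='d'
Result: 'd'


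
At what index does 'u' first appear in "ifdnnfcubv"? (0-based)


Input string: 'ifdnnfcubv'
Target: 'u'
Scanning left to right: s[0]='i', s[1]='f', s[2]='d', s[3]='n', s[4]='n', s[5]='f', s[6]='c', s[7]='u'
First match at index: 7


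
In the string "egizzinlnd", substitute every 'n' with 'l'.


Input string: 'egizzinlnd'
Operation: replace 'n' with 'l'
Positions of 'n': 6, 8
After replacement: egizzillld


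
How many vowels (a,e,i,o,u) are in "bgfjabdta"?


Input string: 'bgfjabdta'
Operation: count vowels (a, e, i, o, u)
Scan: s[0]='b', s[1]='g', s[2]='f', s[3]='j', s[4]='a' (vowel), s[5]='b', s[6]='d', s[7]='t', s[8]='a' (vowel)
Vowels found: 2
Result: 2


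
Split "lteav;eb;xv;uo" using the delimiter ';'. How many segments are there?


Input string: 'lteav;eb;xv;uo'
Delimiter: ';'
Split result: 'lteav', 'eb', 'xv', 'uo'
Number of parts: 4


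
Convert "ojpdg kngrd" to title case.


Input string: 'ojpdg kngrd'
Operation: capitalize first letter of each word
Word transformations: 'ojpdg'->'Ojpdg', 'kngrd'->'Kngrd'
Result: Ojpdg Kngrd


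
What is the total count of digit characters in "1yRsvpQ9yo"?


Input string: '1yRsvpQ9yo'
Operation: count digit characters (0-9)
Scan: '1'(digit), 'y', 'R', 's', 'v', 'p', 'Q', '9'(digit), 'y', 'o'
Digits found: 2
Result: 2


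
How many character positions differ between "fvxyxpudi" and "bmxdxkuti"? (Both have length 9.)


String 1: 'fvxyxpudi'
String 2: 'bmxdxkuti'
Compare each position: pos 0: 'f'!='b', pos 1: 'v'!='m', pos 2: 'x'=='x', pos 3: 'y'!='d', pos 4: 'x'=='x', pos 5: 'p'!='k', pos 6: 'u'=='u', pos 7: 'd'!='t', pos 8: 'i'=='i'
Differing positions: 5
Hamming distance: 5


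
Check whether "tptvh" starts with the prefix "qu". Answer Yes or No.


Input string: 'tptvh'
Prefix to check: 'qu'
First 2 characters of input: 'tp'
Match: False
Result: No


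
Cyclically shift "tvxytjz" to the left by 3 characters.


Input: 'tvxytjz', shift = 3
Operation: split at index 3 and swap parts
Front part s[0:3] = 'tvx'
Back part s[3:] = 'ytjz'
Rotated = back + front = 'ytjz' + 'tvx'
Result: ytjztvx


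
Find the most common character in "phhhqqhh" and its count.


Input: 'phhhqqhh'
Operation: tally each character
Counts: 'h':5, 'p':1, 'q':2
Maximum: 'h' appears 5 times


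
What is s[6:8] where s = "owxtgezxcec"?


Input string: 'owxtgezxcec'
Operation: slice [6:8]
Extract characters: s[6]='z', s[7]='x'
Result: zx


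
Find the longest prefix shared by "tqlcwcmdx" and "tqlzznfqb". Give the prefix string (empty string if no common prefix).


String 1: 'tqlcwcmdx'
String 2: 'tqlzznfqb'
Compare position by position:
pos 0: 't' vs 't' match
pos 1: 'q' vs 'q' match
pos 2: 'l' vs 'l' match
pos 3: 'c' vs 'z' differ -> stop
Longest common prefix: "tql" (length 3)


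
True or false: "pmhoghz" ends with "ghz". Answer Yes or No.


Input string: 'pmhoghz'
Suffix to check: 'ghz'
Last 3 characters of input: 'ghz'
Match: True
Result: Yes


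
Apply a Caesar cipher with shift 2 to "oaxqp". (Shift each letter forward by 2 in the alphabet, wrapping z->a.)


Input: 'oaxqp', shift = 2
Operation: for each letter, (position + 2) mod 26
Mapping: 'o'(14+2=16)->'q', 'a'(0+2=2)->'c', 'x'(23+2=25)->'z', 'q'(16+2=18)->'s', 'p'(15+2=17)->'r'
Result: qczsr


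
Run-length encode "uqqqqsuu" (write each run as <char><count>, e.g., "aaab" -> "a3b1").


Input: 'uqqqqsuu'
Operation: identify consecutive runs
Runs: 'u' -> u1, 'qqqq' -> q4, 's' -> s1, 'uu' -> u2
Encoded: u1q4s1u2


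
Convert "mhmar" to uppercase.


Input string: 'mhmar'
Operation: convert each letter to uppercase
Mapping: 'm'->'M', 'h'->'H', 'm'->'M', 'a'->'A', 'r'->'R'
Result: MHMAR


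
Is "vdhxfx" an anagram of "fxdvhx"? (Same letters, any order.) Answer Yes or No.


String 1: 'fxdvhx' -> sorted: 'dfhvxx'
String 2: 'vdhxfx' -> sorted: 'dfhvxx'
Compare sorted forms: 'dfhvxx' == 'dfhvxx'
Anagram: Yes


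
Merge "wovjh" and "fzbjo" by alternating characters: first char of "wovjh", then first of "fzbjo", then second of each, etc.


String 1: 'wovjh'
String 2: 'fzbjo'
Operation: alternate characters
Pairs: 'w'+'f', 'o'+'z', 'v'+'b', 'j'+'j', 'h'+'o'
Result: wfozvbjjho


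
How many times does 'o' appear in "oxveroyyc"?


Input string: 'oxveroyyc'
Target character: 'o'
Scan each position: s[0]='o', s[5]='o'
Matches found at indices: 0, 5
Total: 2


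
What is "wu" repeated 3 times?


Input string: 'wu'
Operation: repeat 3 times
Concatenation: 'wu' + 'wu' + 'wu'
Result: wuwuwu


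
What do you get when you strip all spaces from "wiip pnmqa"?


Input string: 'wiip pnmqa'
Operation: remove all spaces
Words: 'wiip', 'pnmqa'
Join without spaces: wiippnmqa


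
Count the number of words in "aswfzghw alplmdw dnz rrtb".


Input string: 'aswfzghw alplmdw dnz rrtb'
Operation: split by spaces
Words found: 'aswfzghw', 'alplmdw', 'dnz', 'rrtb'
Word count: 4


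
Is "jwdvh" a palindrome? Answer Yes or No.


Input string: 'jwdvh'
Reversed: 'hvdwj'
Compare pairs: s[0]='j' vs s[4]='h' (mismatch), s[1]='w' vs s[3]='v' (mismatch)
Palindrome: No


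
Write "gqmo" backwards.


Input string: 'gqmo'
Operation: reverse character order
Original order: 'g' -> 'q' -> 'm' -> 'o'
Reversed order: 'o' -> 'm' -> 'q' -> 'g'
Result: omqg


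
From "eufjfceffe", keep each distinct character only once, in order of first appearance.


Input: 'eufjfceffe'
Operation: keep first occurrence of each character
Scan: s[0]='e' new -> keep; s[1]='u' new -> keep; s[2]='f' new -> keep; s[3]='j' new -> keep; s[4]='f' seen -> skip; s[5]='c' new -> keep; s[6]='e' seen -> skip; s[7]='f' seen -> skip; s[8]='f' seen -> skip; s[9]='e' seen -> skip
Result: eufjc


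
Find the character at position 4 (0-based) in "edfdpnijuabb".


Input string: 'edfdpnijuabb'
Operation: get character at index 4
Index mapping: s[0]='e', s[1]='d', s[2]='f', s[3]='d', s[4]='p'
Result: 'p'


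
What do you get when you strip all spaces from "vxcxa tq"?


Input string: 'vxcxa tq'
Operation: remove all spaces
Words: 'vxcxa', 'tq'
Join without spaces: vxcxatq


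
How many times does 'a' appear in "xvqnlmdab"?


Input string: 'xvqnlmdab'
Target character: 'a'
Scan each position: s[7]='a'
Matches found at indices: 7
Total: 1


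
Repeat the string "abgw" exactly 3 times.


Input string: 'abgw'
Operation: repeat 3 times
Concatenation: 'abgw' + 'abgw' + 'abgw'
Result: abgwabgwabgw


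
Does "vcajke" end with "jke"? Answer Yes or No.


Input string: 'vcajke'
Suffix to check: 'jke'
Last 3 characters of input: 'jke'
Match: True
Result: Yes


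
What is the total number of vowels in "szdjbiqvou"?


Input string: 'szdjbiqvou'
Operation: count vowels (a, e, i, o, u)
Scan: s[0]='s', s[1]='z', s[2]='d', s[3]='j', s[4]='b', s[5]='i' (vowel), s[6]='q', s[7]='v', s[8]='o' (vowel), s[9]='u' (vowel)
Vowels found: 3
Result: 3


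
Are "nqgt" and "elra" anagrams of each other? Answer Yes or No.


String 1: 'nqgt' -> sorted: 'gnqt'
String 2: 'elra' -> sorted: 'aelr'
Compare sorted forms: 'gnqt' != 'aelr'
Anagram: No


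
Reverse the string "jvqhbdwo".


Input string: 'jvqhbdwo'
Operation: reverse character order
Original order: 'j' -> 'v' -> 'q' -> 'h' -> 'b' -> 'd' -> 'w' -> 'o'
Reversed order: 'o' -> 'w' -> 'd' -> 'b' -> 'h' -> 'q' -> 'v' -> 'j'
Result: owdbhqvj


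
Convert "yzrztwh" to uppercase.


Input string: 'yzrztwh'
Operation: convert each letter to uppercase
Mapping: 'y'->'Y', 'z'->'Z', 'r'->'R', 'z'->'Z', 't'->'T', 'w'->'W', 'h'->'H'
Result: YZRZTWH


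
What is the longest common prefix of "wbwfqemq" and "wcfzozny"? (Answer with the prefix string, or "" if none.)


String 1: 'wbwfqemq'
String 2: 'wcfzozny'
Compare position by position:
pos 0: 'w' vs 'w' match
pos 1: 'b' vs 'c' differ -> stop
Longest common prefix: "w" (length 1)


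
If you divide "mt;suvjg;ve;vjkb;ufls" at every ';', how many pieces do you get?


Input string: 'mt;suvjg;ve;vjkb;ufls'
Delimiter: ';'
Split result: 'mt', 'suvjg', 've', 'vjkb', 'ufls'
Number of parts: 5


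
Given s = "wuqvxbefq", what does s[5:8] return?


Input string: 'wuqvxbefq'
Operation: slice [5:8]
Extract characters: s[5]='b', s[6]='e', s[7]='f'
Result: bef


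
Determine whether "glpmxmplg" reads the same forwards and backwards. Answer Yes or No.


Input string: 'glpmxmplg'
Reversed: 'glpmxmplg'
Compare pairs: s[0]='g' vs s[8]='g' (match), s[1]='l' vs s[7]='l' (match), s[2]='p' vs s[6]='p' (match), s[3]='m' vs s[5]='m' (match)
Palindrome: Yes


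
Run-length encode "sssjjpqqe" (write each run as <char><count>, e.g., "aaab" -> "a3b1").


Input: 'sssjjpqqe'
Operation: identify consecutive runs
Runs: 'sss' -> s3, 'jj' -> j2, 'p' -> p1, 'qq' -> q2, 'e' -> e1
Encoded: s3j2p1q2e1


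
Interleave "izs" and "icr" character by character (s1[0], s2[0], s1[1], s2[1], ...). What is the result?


String 1: 'izs'
String 2: 'icr'
Operation: alternate characters
Pairs: 'i'+'i', 'z'+'c', 's'+'r'
Result: iizcsr


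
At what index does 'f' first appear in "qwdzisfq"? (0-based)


Input string: 'qwdzisfq'
Target: 'f'
Scanning left to right: s[0]='q', s[1]='w', s[2]='d', s[3]='z', s[4]='i', s[5]='s', s[6]='f'
First match at index: 6


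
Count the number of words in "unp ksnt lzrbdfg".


Input string: 'unp ksnt lzrbdfg'
Operation: split by spaces
Words found: 'unp', 'ksnt', 'lzrbdfg'
Word count: 3


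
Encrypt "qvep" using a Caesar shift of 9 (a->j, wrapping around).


Input: 'qvep', shift = 9
Operation: for each letter, (position + 9) mod 26
Mapping: 'q'(16+9=25)->'z', 'v'(21+9=30, 30 mod 26=4)->'e', 'e'(4+9=13)->'n', 'p'(15+9=24)->'y'
Result: zeny


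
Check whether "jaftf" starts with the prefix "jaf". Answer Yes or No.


Input string: 'jaftf'
Prefix to check: 'jaf'
First 3 characters of input: 'jaf'
Match: True
Result: Yes


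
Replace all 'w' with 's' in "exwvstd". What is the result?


Input string: 'exwvstd'
Operation: replace 'w' with 's'
Positions of 'w': 2
After replacement: exsvstd


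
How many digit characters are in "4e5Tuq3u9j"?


Input string: '4e5Tuq3u9j'
Operation: count digit characters (0-9)
Scan: '4'(digit), 'e', '5'(digit), 'T', 'u', 'q', '3'(digit), 'u', '9'(digit), 'j'
Digits found: 4
Result: 4


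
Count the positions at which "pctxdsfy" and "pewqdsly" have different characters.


String 1: 'pctxdsfy'
String 2: 'pewqdsly'
Compare each position: pos 0: 'p'=='p', pos 1: 'c'!='e', pos 2: 't'!='w', pos 3: 'x'!='q', pos 4: 'd'=='d', pos 5: 's'=='s', pos 6: 'f'!='l', pos 7: 'y'=='y'
Differing positions: 4
Hamming distance: 4


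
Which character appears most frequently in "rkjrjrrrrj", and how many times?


Input: 'rkjrjrrrrj'
Operation: tally each character
Counts: 'j':3, 'k':1, 'r':6
Maximum: 'r' appears 6 times


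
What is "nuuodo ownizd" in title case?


Input string: 'nuuodo ownizd'
Operation: capitalize first letter of each word
Word transformations: 'nuuodo'->'Nuuodo', 'ownizd'->'Ownizd'
Result: Nuuodo Ownizd


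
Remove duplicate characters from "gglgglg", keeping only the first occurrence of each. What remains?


Input: 'gglgglg'
Operation: keep first occurrence of each character
Scan: s[0]='g' new -> keep; s[1]='g' seen -> skip; s[2]='l' new -> keep; s[3]='g' seen -> skip; s[4]='g' seen -> skip; s[5]='l' seen -> skip; s[6]='g' seen -> skip
Result: gl


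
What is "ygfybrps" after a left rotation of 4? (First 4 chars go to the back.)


Input: 'ygfybrps', shift = 4
Operation: split at index 4 and swap parts
Front part s[0:4] = 'ygfy'
Back part s[4:] = 'brps'
Rotated = back + front = 'brps' + 'ygfy'
Result: brpsygfy


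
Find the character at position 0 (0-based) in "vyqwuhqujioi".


Input string: 'vyqwuhqujioi'
Operation: get character at index 0
Index mapping: s[0]='v'
Result: 'v'


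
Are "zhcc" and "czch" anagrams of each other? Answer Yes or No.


String 1: 'zhcc' -> sorted: 'cchz'
String 2: 'czch' -> sorted: 'cchz'
Compare sorted forms: 'cchz' == 'cchz'
Anagram: Yes


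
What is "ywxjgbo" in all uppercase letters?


Input string: 'ywxjgbo'
Operation: convert each letter to uppercase
Mapping: 'y'->'Y', 'w'->'W', 'x'->'X', 'j'->'J', 'g'->'G', 'b'->'B', 'o'->'O'
Result: YWXJGBO


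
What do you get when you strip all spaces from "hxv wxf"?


Input string: 'hxv wxf'
Operation: remove all spaces
Words: 'hxv', 'wxf'
Join without spaces: hxvwxf


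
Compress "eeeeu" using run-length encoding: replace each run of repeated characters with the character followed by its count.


Input: 'eeeeu'
Operation: identify consecutive runs
Runs: 'eeee' -> e4, 'u' -> u1
Encoded: e4u1


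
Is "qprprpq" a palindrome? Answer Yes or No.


Input string: 'qprprpq'
Reversed: 'qprprpq'
Compare pairs: s[0]='q' vs s[6]='q' (match), s[1]='p' vs s[5]='p' (match), s[2]='r' vs s[4]='r' (match)
Palindrome: Yes


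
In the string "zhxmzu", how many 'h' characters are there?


Input string: 'zhxmzu'
Target character: 'h'
Scan each position: s[1]='h'
Matches found at indices: 1
Total: 1


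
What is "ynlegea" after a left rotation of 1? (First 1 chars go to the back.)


Input: 'ynlegea', shift = 1
Operation: split at index 1 and swap parts
Front part s[0:1] = 'y'
Back part s[1:] = 'nlegea'
Rotated = back + front = 'nlegea' + 'y'
Result: nlegeay


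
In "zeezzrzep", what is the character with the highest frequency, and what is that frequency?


Input: 'zeezzrzep'
Operation: tally each character
Counts: 'e':3, 'p':1, 'r':1, 'z':4
Maximum: 'z' appears 4 times


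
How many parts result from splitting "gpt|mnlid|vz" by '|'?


Input string: 'gpt|mnlid|vz'
Delimiter: '|'
Split result: 'gpt', 'mnlid', 'vz'
Number of parts: 3


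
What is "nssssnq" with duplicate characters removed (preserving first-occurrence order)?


Input: 'nssssnq'
Operation: keep first occurrence of each character
Scan: s[0]='n' new -> keep; s[1]='s' new -> keep; s[2]='s' seen -> skip; s[3]='s' seen -> skip; s[4]='s' seen -> skip; s[5]='n' seen -> skip; s[6]='q' new -> keep
Result: nsq


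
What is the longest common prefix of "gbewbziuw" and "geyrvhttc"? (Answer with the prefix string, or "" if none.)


String 1: 'gbewbziuw'
String 2: 'geyrvhttc'
Compare position by position:
pos 0: 'g' vs 'g' match
pos 1: 'b' vs 'e' differ -> stop
Longest common prefix: "g" (length 1)


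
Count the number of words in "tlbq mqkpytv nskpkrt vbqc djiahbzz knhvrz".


Input string: 'tlbq mqkpytv nskpkrt vbqc djiahbzz knhvrz'
Operation: split by spaces
Words found: 'tlbq', 'mqkpytv', 'nskpkrt', 'vbqc', 'djiahbzz', 'knhvrz'
Word count: 6


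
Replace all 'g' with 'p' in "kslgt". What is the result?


Input string: 'kslgt'
Operation: replace 'g' with 'p'
Positions of 'g': 3
After replacement: kslpt


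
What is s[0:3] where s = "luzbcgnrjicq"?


Input string: 'luzbcgnrjicq'
Operation: slice [0:3]
Extract characters: s[0]='l', s[1]='u', s[2]='z'
Result: luz


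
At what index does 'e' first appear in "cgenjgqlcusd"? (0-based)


Input string: 'cgenjgqlcusd'
Target: 'e'
Scanning left to right: s[0]='c', s[1]='g', s[2]='e'
First match at index: 2


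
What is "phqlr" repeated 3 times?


Input string: 'phqlr'
Operation: repeat 3 times
Concatenation: 'phqlr' + 'phqlr' + 'phqlr'
Result: phqlrphqlrphqlr


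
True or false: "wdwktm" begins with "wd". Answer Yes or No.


Input string: 'wdwktm'
Prefix to check: 'wd'
First 2 characters of input: 'wd'
Match: True
Result: Yes


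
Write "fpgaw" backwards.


Input string: 'fpgaw'
Operation: reverse character order
Original order: 'f' -> 'p' -> 'g' -> 'a' -> 'w'
Reversed order: 'w' -> 'a' -> 'g' -> 'p' -> 'f'
Result: wagpf


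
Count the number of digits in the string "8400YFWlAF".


Input string: '8400YFWlAF'
Operation: count digit characters (0-9)
Scan: '8'(digit), '4'(digit), '0'(digit), '0'(digit), 'Y', 'F', 'W', 'l', 'A', 'F'
Digits found: 4
Result: 4


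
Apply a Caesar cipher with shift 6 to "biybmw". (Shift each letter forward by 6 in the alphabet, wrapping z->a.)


Input: 'biybmw', shift = 6
Operation: for each letter, (position + 6) mod 26
Mapping: 'b'(1+6=7)->'h', 'i'(8+6=14)->'o', 'y'(24+6=30, 30 mod 26=4)->'e', 'b'(1+6=7)->'h', 'm'(12+6=18)->'s', 'w'(22+6=28, 28 mod 26=2)->'c'
Result: hoehsc


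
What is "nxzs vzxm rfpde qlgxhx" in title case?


Input string: 'nxzs vzxm rfpde qlgxhx'
Operation: capitalize first letter of each word
Word transformations: 'nxzs'->'Nxzs', 'vzxm'->'Vzxm', 'rfpde'->'Rfpde', 'qlgxhx'->'Qlgxhx'
Result: Nxzs Vzxm Rfpde Qlgxhx


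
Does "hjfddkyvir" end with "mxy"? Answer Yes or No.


Input string: 'hjfddkyvir'
Suffix to check: 'mxy'
Last 3 characters of input: 'vir'
Match: False
Result: No


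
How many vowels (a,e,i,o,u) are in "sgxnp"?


Input string: 'sgxnp'
Operation: count vowels (a, e, i, o, u)
Scan: s[0]='s', s[1]='g', s[2]='x', s[3]='n', s[4]='p'
Vowels found: 0
Result: 0


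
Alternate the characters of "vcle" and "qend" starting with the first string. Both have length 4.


String 1: 'vcle'
String 2: 'qend'
Operation: alternate characters
Pairs: 'v'+'q', 'c'+'e', 'l'+'n', 'e'+'d'
Result: vqcelned


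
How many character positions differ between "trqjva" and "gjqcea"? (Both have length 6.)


String 1: 'trqjva'
String 2: 'gjqcea'
Compare each position: pos 0: 't'!='g', pos 1: 'r'!='j', pos 2: 'q'=='q', pos 3: 'j'!='c', pos 4: 'v'!='e', pos 5: 'a'=='a'
Differing positions: 4
Hamming distance: 4


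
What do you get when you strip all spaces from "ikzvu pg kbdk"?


Input string: 'ikzvu pg kbdk'
Operation: remove all spaces
Words: 'ikzvu', 'pg', 'kbdk'
Join without spaces: ikzvupgkbdk


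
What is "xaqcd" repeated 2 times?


Input string: 'xaqcd'
Operation: repeat 2 times
Concatenation: 'xaqcd' + 'xaqcd'
Result: xaqcdxaqcd


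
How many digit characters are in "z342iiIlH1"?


Input string: 'z342iiIlH1'
Operation: count digit characters (0-9)
Scan: 'z', '3'(digit), '4'(digit), '2'(digit), 'i', 'i', 'I', 'l', 'H', '1'(digit)
Digits found: 4
Result: 4


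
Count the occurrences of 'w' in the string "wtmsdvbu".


Input string: 'wtmsdvbu'
Target character: 'w'
Scan each position: s[0]='w'
Matches found at indices: 0
Total: 1


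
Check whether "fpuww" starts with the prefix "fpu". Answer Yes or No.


Input string: 'fpuww'
Prefix to check: 'fpu'
First 3 characters of input: 'fpu'
Match: True
Result: Yes


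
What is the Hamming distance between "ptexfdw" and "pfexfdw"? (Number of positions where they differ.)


String 1: 'ptexfdw'
String 2: 'pfexfdw'
Compare each position: pos 0: 'p'=='p', pos 1: 't'!='f', pos 2: 'e'=='e', pos 3: 'x'=='x', pos 4: 'f'=='f', pos 5: 'd'=='d', pos 6: 'w'=='w'
Differing positions: 1
Hamming distance: 1


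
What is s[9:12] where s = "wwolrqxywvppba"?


Input string: 'wwolrqxywvppba'
Operation: slice [9:12]
Extract characters: s[9]='v', s[10]='p', s[11]='p'
Result: vpp


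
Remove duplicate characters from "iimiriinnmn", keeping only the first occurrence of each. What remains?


Input: 'iimiriinnmn'
Operation: keep first occurrence of each character
Scan: s[0]='i' new -> keep; s[1]='i' seen -> skip; s[2]='m' new -> keep; s[3]='i' seen -> skip; s[4]='r' new -> keep; s[5]='i' seen -> skip; s[6]='i' seen -> skip; s[7]='n' new -> keep; s[8]='n' seen -> skip; s[9]='m' seen -> skip; s[10]='n' seen -> skip
Result: imrn


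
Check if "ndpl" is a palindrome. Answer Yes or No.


Input string: 'ndpl'
Reversed: 'lpdn'
Compare pairs: s[0]='n' vs s[3]='l' (mismatch), s[1]='d' vs s[2]='p' (mismatch)
Palindrome: No


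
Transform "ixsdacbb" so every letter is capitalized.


Input string: 'ixsdacbb'
Operation: convert each letter to uppercase
Mapping: 'i'->'I', 'x'->'X', 's'->'S', 'd'->'D', 'a'->'A', 'c'->'C', 'b'->'B', 'b'->'B'
Result: IXSDACBB


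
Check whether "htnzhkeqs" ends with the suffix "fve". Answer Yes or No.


Input string: 'htnzhkeqs'
Suffix to check: 'fve'
Last 3 characters of input: 'eqs'
Match: False
Result: No


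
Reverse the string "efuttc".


Input string: 'efuttc'
Operation: reverse character order
Original order: 'e' -> 'f' -> 'u' -> 't' -> 't' -> 'c'
Reversed order: 'c' -> 't' -> 't' -> 'u' -> 'f' -> 'e'
Result: cttufe


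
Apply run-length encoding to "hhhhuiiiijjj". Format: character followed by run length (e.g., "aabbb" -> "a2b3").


Input: 'hhhhuiiiijjj'
Operation: identify consecutive runs
Runs: 'hhhh' -> h4, 'u' -> u1, 'iiii' -> i4, 'jjj' -> j3
Encoded: h4u1i4j3


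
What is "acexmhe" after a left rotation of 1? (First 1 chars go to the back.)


Input: 'acexmhe', shift = 1
Operation: split at index 1 and swap parts
Front part s[0:1] = 'a'
Back part s[1:] = 'cexmhe'
Rotated = back + front = 'cexmhe' + 'a'
Result: cexmhea


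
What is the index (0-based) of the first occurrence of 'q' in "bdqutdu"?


Input string: 'bdqutdu'
Target: 'q'
Scanning left to right: s[0]='b', s[1]='d', s[2]='q'
First match at index: 2


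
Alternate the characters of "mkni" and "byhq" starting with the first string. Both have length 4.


String 1: 'mkni'
String 2: 'byhq'
Operation: alternate characters
Pairs: 'm'+'b', 'k'+'y', 'n'+'h', 'i'+'q'
Result: mbkynhiq


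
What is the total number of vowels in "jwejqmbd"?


Input string: 'jwejqmbd'
Operation: count vowels (a, e, i, o, u)
Scan: s[0]='j', s[1]='w', s[2]='e' (vowel), s[3]='j', s[4]='q', s[5]='m', s[6]='b', s[7]='d'
Vowels found: 1
Result: 1


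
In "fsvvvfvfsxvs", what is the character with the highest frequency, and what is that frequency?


Input: 'fsvvvfvfsxvs'
Operation: tally each character
Counts: 'f':3, 's':3, 'v':5, 'x':1
Maximum: 'v' appears 5 times


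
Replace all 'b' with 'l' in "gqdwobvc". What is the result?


Input string: 'gqdwobvc'
Operation: replace 'b' with 'l'
Positions of 'b': 5
After replacement: gqdwolvc


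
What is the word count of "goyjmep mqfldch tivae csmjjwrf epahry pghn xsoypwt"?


Input string: 'goyjmep mqfldch tivae csmjjwrf epahry pghn xsoypwt'
Operation: split by spaces
Words found: 'goyjmep', 'mqfldch', 'tivae', 'csmjjwrf', 'epahry', 'pghn', 'xsoypwt'
Word count: 7


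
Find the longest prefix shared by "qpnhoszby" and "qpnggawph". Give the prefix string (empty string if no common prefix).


String 1: 'qpnhoszby'
String 2: 'qpnggawph'
Compare position by position:
pos 0: 'q' vs 'q' match
pos 1: 'p' vs 'p' match
pos 2: 'n' vs 'n' match
pos 3: 'h' vs 'g' differ -> stop
Longest common prefix: "qpn" (length 3)


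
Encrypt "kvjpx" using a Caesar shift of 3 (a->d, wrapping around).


Input: 'kvjpx', shift = 3
Operation: for each letter, (position + 3) mod 26
Mapping: 'k'(10+3=13)->'n', 'v'(21+3=24)->'y', 'j'(9+3=12)->'m', 'p'(15+3=18)->'s', 'x'(23+3=26, 26 mod 26=0)->'a'
Result: nymsa


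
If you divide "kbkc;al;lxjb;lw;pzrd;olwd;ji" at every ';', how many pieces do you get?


Input string: 'kbkc;al;lxjb;lw;pzrd;olwd;ji'
Delimiter: ';'
Split result: 'kbkc', 'al', 'lxjb', 'lw', 'pzrd', 'olwd', 'ji'
Number of parts: 7


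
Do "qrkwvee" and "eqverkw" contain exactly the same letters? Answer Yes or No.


String 1: 'qrkwvee' -> sorted: 'eekqrvw'
String 2: 'eqverkw' -> sorted: 'eekqrvw'
Compare sorted forms: 'eekqrvw' == 'eekqrvw'
Anagram: Yes


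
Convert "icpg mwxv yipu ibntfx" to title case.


Input string: 'icpg mwxv yipu ibntfx'
Operation: capitalize first letter of each word
Word transformations: 'icpg'->'Icpg', 'mwxv'->'Mwxv', 'yipu'->'Yipu', 'ibntfx'->'Ibntfx'
Result: Icpg Mwxv Yipu Ibntfx


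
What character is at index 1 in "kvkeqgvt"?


Input string: 'kvkeqgvt'
Operation: get character at index 1
Index mapping: s[0]='k', s[1]='v'
Result: 'v'


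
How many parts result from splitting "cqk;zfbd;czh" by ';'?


Input string: 'cqk;zfbd;czh'
Delimiter: ';'
Split result: 'cqk', 'zfbd', 'czh'
Number of parts: 3


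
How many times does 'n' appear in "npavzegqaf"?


Input string: 'npavzegqaf'
Target character: 'n'
Scan each position: s[0]='n'
Matches found at indices: 0
Total: 1


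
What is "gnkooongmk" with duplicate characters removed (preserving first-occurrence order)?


Input: 'gnkooongmk'
Operation: keep first occurrence of each character
Scan: s[0]='g' new -> keep; s[1]='n' new -> keep; s[2]='k' new -> keep; s[3]='o' new -> keep; s[4]='o' seen -> skip; s[5]='o' seen -> skip; s[6]='n' seen -> skip; s[7]='g' seen -> skip; s[8]='m' new -> keep; s[9]='k' seen -> skip
Result: gnkom


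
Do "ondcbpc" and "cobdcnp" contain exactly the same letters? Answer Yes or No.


String 1: 'ondcbpc' -> sorted: 'bccdnop'
String 2: 'cobdcnp' -> sorted: 'bccdnop'
Compare sorted forms: 'bccdnop' == 'bccdnop'
Anagram: Yes


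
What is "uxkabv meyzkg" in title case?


Input string: 'uxkabv meyzkg'
Operation: capitalize first letter of each word
Word transformations: 'uxkabv'->'Uxkabv', 'meyzkg'->'Meyzkg'
Result: Uxkabv Meyzkg


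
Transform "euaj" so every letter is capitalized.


Input string: 'euaj'
Operation: convert each letter to uppercase
Mapping: 'e'->'E', 'u'->'U', 'a'->'A', 'j'->'J'
Result: EUAJ


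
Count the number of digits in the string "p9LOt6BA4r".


Input string: 'p9LOt6BA4r'
Operation: count digit characters (0-9)
Scan: 'p', '9'(digit), 'L', 'O', 't', '6'(digit), 'B', 'A', '4'(digit), 'r'
Digits found: 3
Result: 3


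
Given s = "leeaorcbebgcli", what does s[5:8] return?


Input string: 'leeaorcbebgcli'
Operation: slice [5:8]
Extract characters: s[5]='r', s[6]='c', s[7]='b'
Result: rcb


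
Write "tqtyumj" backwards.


Input string: 'tqtyumj'
Operation: reverse character order
Original order: 't' -> 'q' -> 't' -> 'y' -> 'u' -> 'm' -> 'j'
Reversed order: 'j' -> 'm' -> 'u' -> 'y' -> 't' -> 'q' -> 't'
Result: jmuytqt


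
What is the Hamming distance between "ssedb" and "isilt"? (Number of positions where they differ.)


String 1: 'ssedb'
String 2: 'isilt'
Compare each position: pos 0: 's'!='i', pos 1: 's'=='s', pos 2: 'e'!='i', pos 3: 'd'!='l', pos 4: 'b'!='t'
Differing positions: 4
Hamming distance: 4


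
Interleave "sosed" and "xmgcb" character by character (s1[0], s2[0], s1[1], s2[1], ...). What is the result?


String 1: 'sosed'
String 2: 'xmgcb'
Operation: alternate characters
Pairs: 's'+'x', 'o'+'m', 's'+'g', 'e'+'c', 'd'+'b'
Result: sxomsgecdb


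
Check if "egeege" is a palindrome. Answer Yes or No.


Input string: 'egeege'
Reversed: 'egeege'
Compare pairs: s[0]='e' vs s[5]='e' (match), s[1]='g' vs s[4]='g' (match), s[2]='e' vs s[3]='e' (match)
Palindrome: Yes


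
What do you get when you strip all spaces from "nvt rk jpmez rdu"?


Input string: 'nvt rk jpmez rdu'
Operation: remove all spaces
Words: 'nvt', 'rk', 'jpmez', 'rdu'
Join without spaces: nvtrkjpmezrdu


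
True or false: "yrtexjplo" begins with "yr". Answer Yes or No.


Input string: 'yrtexjplo'
Prefix to check: 'yr'
First 2 characters of input: 'yr'
Match: True
Result: Yes


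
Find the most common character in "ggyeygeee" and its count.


Input: 'ggyeygeee'
Operation: tally each character
Counts: 'e':4, 'g':3, 'y':2
Maximum: 'e' appears 4 times


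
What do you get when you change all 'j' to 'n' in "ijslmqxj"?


Input string: 'ijslmqxj'
Operation: replace 'j' with 'n'
Positions of 'j': 1, 7
After replacement: inslmqxn


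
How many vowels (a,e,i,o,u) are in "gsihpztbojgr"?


Input string: 'gsihpztbojgr'
Operation: count vowels (a, e, i, o, u)
Scan: s[0]='g', s[1]='s', s[2]='i' (vowel), s[3]='h', s[4]='p', s[5]='z', s[6]='t', s[7]='b', s[8]='o' (vowel), s[9]='j', s[10]='g', s[11]='r'
Vowels found: 2
Result: 2


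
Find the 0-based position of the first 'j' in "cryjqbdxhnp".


Input string: 'cryjqbdxhnp'
Target: 'j'
Scanning left to right: s[0]='c', s[1]='r', s[2]='y', s[3]='j'
First match at index: 3


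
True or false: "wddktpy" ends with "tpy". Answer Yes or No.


Input string: 'wddktpy'
Suffix to check: 'tpy'
Last 3 characters of input: 'tpy'
Match: True
Result: Yes


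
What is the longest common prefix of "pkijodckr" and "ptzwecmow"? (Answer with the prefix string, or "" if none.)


String 1: 'pkijodckr'
String 2: 'ptzwecmow'
Compare position by position:
pos 0: 'p' vs 'p' match
pos 1: 'k' vs 't' differ -> stop
Longest common prefix: "p" (length 1)


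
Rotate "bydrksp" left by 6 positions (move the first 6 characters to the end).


Input: 'bydrksp', shift = 6
Operation: split at index 6 and swap parts
Front part s[0:6] = 'bydrks'
Back part s[6:] = 'p'
Rotated = back + front = 'p' + 'bydrks'
Result: pbydrks


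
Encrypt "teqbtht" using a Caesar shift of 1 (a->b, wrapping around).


Input: 'teqbtht', shift = 1
Operation: for each letter, (position + 1) mod 26
Mapping: 't'(19+1=20)->'u', 'e'(4+1=5)->'f', 'q'(16+1=17)->'r', 'b'(1+1=2)->'c', 't'(19+1=20)->'u', 'h'(7+1=8)->'i', 't'(19+1=20)->'u'
Result: ufrcuiu


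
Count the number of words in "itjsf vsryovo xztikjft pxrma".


Input string: 'itjsf vsryovo xztikjft pxrma'
Operation: split by spaces
Words found: 'itjsf', 'vsryovo', 'xztikjft', 'pxrma'
Word count: 4


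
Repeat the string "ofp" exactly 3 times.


Input string: 'ofp'
Operation: repeat 3 times
Concatenation: 'ofp' + 'ofp' + 'ofp'
Result: ofpofpofp


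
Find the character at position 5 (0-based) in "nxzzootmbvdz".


Input string: 'nxzzootmbvdz'
Operation: get character at index 5
Index mapping: s[0]='n', s[1]='x', s[2]='z', s[3]='z', s[4]='o', s[5]='o'
Result: 'o'


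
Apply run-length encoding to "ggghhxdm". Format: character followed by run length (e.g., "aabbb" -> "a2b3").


Input: 'ggghhxdm'
Operation: identify consecutive runs
Runs: 'ggg' -> g3, 'hh' -> h2, 'x' -> x1, 'd' -> d1, 'm' -> m1
Encoded: g3h2x1d1m1


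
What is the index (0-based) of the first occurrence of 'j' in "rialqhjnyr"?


Input string: 'rialqhjnyr'
Target: 'j'
Scanning left to right: s[0]='r', s[1]='i', s[2]='a', s[3]='l', s[4]='q', s[5]='h', s[6]='j'
First match at index: 6


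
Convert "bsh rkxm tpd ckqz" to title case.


Input string: 'bsh rkxm tpd ckqz'
Operation: capitalize first letter of each word
Word transformations: 'bsh'->'Bsh', 'rkxm'->'Rkxm', 'tpd'->'Tpd', 'ckqz'->'Ckqz'
Result: Bsh Rkxm Tpd Ckqz


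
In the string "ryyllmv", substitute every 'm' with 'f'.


Input string: 'ryyllmv'
Operation: replace 'm' with 'f'
Positions of 'm': 5
After replacement: ryyllfv


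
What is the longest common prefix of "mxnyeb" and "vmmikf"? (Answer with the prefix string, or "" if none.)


String 1: 'mxnyeb'
String 2: 'vmmikf'
Compare position by position:
pos 0: 'm' vs 'v' differ -> stop
Longest common prefix: "" (length 0)


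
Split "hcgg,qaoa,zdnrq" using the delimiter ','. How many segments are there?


Input string: 'hcgg,qaoa,zdnrq'
Delimiter: ','
Split result: 'hcgg', 'qaoa', 'zdnrq'
Number of parts: 3


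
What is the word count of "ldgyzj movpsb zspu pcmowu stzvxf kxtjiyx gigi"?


Input string: 'ldgyzj movpsb zspu pcmowu stzvxf kxtjiyx gigi'
Operation: split by spaces
Words found: 'ldgyzj', 'movpsb', 'zspu', 'pcmowu', 'stzvxf', 'kxtjiyx', 'gigi'
Word count: 7


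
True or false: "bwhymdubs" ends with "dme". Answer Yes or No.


Input string: 'bwhymdubs'
Suffix to check: 'dme'
Last 3 characters of input: 'ubs'
Match: False
Result: No


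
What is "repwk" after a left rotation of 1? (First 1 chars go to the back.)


Input: 'repwk', shift = 1
Operation: split at index 1 and swap parts
Front part s[0:1] = 'r'
Back part s[1:] = 'epwk'
Rotated = back + front = 'epwk' + 'r'
Result: epwkr


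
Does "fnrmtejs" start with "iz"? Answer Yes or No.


Input string: 'fnrmtejs'
Prefix to check: 'iz'
First 2 characters of input: 'fn'
Match: False
Result: No


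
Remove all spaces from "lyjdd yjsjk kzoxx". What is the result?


Input string: 'lyjdd yjsjk kzoxx'
Operation: remove all spaces
Words: 'lyjdd', 'yjsjk', 'kzoxx'
Join without spaces: lyjddyjsjkkzoxx


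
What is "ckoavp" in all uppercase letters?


Input string: 'ckoavp'
Operation: convert each letter to uppercase
Mapping: 'c'->'C', 'k'->'K', 'o'->'O', 'a'->'A', 'v'->'V', 'p'->'P'
Result: CKOAVP


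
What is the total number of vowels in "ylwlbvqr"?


Input string: 'ylwlbvqr'
Operation: count vowels (a, e, i, o, u)
Scan: s[0]='y', s[1]='l', s[2]='w', s[3]='l', s[4]='b', s[5]='v', s[6]='q', s[7]='r'
Vowels found: 0
Result: 0


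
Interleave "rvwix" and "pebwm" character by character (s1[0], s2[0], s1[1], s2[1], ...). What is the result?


String 1: 'rvwix'
String 2: 'pebwm'
Operation: alternate characters
Pairs: 'r'+'p', 'v'+'e', 'w'+'b', 'i'+'w', 'x'+'m'
Result: rpvewbiwxm


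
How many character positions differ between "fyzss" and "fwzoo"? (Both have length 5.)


String 1: 'fyzss'
String 2: 'fwzoo'
Compare each position: pos 0: 'f'=='f', pos 1: 'y'!='w', pos 2: 'z'=='z', pos 3: 's'!='o', pos 4: 's'!='o'
Differing positions: 3
Hamming distance: 3


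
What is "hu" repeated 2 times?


Input string: 'hu'
Operation: repeat 2 times
Concatenation: 'hu' + 'hu'
Result: huhu


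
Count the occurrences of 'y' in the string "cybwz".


Input string: 'cybwz'
Target character: 'y'
Scan each position: s[1]='y'
Matches found at indices: 1
Total: 1


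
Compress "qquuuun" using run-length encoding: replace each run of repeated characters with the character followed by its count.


Input: 'qquuuun'
Operation: identify consecutive runs
Runs: 'qq' -> q2, 'uuuu' -> u4, 'n' -> n1
Encoded: q2u4n1
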